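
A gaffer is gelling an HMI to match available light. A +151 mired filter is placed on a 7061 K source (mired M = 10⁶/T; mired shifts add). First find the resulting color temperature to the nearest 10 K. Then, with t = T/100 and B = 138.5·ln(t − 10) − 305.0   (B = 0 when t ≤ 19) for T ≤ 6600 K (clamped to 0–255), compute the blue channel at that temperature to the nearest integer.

M_in = 10⁶/7061 = 141.62; M_out = 141.62 + (+151) = 292.62.
T_out = 10⁶/292.62 = 3417.4 K → 3420 K; t = 34.2.
B = 138.5·ln(34.2 − 10) − 305.0 = 138.5·ln 24.2 − 305.0 = 138.5·3.1864 − 305.0 = 136.310.
Rounded: 136.

136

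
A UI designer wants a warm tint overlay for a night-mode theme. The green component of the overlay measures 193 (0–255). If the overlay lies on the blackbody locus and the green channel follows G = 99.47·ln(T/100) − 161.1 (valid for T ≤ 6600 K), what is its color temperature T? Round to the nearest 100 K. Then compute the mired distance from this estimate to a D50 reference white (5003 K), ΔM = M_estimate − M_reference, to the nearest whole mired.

ln t = (193 + 161.1) / 99.47 = 3.5599.
t = e^3.5599 = 35.159.
T = 100·t = 3516 K → 3500 K to the nearest 100 K.
M_estimate = 10⁶/3500 = 285.71; M_reference = 10⁶/5003 = 199.88.
ΔM = 285.71 − 199.88 = 85.83 → +86 mireds.

+86 mireds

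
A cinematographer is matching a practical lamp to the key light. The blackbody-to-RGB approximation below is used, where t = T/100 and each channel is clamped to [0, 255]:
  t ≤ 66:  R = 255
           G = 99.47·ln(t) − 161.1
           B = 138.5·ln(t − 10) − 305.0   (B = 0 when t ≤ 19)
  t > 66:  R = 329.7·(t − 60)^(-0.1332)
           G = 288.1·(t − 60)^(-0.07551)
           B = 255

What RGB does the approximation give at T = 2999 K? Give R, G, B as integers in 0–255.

R=255, G=177, B=110

t = 2999/100 = 29.99; the t ≤ 66 branch applies.
R = 255 by definition for t ≤ 66.
G = 99.47·ln 29.99 − 161.1 = 99.47·3.4009 − 161.1 = 177.184.
B = 138.5·ln(29.99 − 10) − 305.0 = 138.5·ln 19.99 − 305.0 = 138.5·2.9952 − 305.0 = 109.840.
Rounded: (255, 177, 110).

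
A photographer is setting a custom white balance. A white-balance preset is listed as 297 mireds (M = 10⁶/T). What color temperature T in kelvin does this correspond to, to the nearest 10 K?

T = 10⁶ / 297 = 3367.00 K → 3370 K.

3370 K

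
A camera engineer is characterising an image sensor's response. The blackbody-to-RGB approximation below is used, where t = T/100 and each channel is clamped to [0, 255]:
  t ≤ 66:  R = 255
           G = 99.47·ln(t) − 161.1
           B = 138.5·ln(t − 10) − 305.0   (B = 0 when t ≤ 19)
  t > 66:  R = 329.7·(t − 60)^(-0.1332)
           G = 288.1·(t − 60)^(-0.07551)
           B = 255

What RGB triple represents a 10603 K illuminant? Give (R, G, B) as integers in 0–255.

t = 10603/100 = 106.03; the t > 66 branch applies.
R = 329.7·(106.03 − 60)^(-0.1332) = 329.7·46.03^(-0.1332) = 329.7·0.60046 = 197.971.
G = 288.1·(106.03 − 60)^(-0.07551) = 288.1·46.03^(-0.07551) = 288.1·0.74890 = 215.758.
B = 255 by definition for t > 66.
Rounded: (198, 216, 255).

(198, 216, 255)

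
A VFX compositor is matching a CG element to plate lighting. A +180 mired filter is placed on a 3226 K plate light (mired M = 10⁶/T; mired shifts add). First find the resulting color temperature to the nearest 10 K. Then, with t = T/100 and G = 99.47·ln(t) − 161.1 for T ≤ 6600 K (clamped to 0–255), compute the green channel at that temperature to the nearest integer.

139

M_in = 10⁶/3226 = 309.98; M_out = 309.98 + (+180) = 489.98.
T_out = 10⁶/489.98 = 2040.9 K → 2040 K; t = 20.4.
G = 99.47·ln 20.4 − 161.1 = 99.47·3.0155 − 161.1 = 138.855.
Rounded: 139.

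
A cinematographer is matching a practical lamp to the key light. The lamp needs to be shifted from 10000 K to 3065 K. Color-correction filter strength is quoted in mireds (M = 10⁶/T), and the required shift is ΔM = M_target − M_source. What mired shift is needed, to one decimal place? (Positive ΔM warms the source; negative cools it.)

M_source = 10⁶/10000 = 100.000; M_target = 10⁶/3065 = 326.264.
ΔM = 326.264 − 100.000 = 226.264 → +226.3 mireds, a warming shift.

+226.3 mireds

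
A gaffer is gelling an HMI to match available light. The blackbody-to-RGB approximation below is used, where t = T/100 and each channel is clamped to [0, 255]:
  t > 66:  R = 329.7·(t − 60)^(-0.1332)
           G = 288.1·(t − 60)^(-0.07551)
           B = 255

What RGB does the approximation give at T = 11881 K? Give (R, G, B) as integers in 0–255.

(192, 212, 255)

t = 11881/100 = 118.81; the t > 66 branch applies.
R = 329.7·(118.81 − 60)^(-0.1332) = 329.7·58.81^(-0.1332) = 329.7·0.58118 = 191.614.
G = 288.1·(118.81 − 60)^(-0.07551) = 288.1·58.81^(-0.07551) = 288.1·0.73517 = 211.803.
B = 255 by definition for t > 66.
Rounded: (192, 212, 255).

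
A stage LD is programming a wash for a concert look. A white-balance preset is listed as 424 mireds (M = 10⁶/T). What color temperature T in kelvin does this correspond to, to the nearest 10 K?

2360 K

T = 10⁶ / 424 = 2358.49 K → 2360 K.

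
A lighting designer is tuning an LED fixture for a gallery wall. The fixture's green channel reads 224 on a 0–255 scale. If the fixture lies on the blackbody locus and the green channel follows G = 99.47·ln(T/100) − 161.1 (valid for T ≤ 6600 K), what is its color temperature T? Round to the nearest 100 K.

4800 K

ln t = (224 + 161.1) / 99.47 = 3.8715.
t = e^3.8715 = 48.015.
T = 100·t = 4802 K → 4800 K to the nearest 100 K.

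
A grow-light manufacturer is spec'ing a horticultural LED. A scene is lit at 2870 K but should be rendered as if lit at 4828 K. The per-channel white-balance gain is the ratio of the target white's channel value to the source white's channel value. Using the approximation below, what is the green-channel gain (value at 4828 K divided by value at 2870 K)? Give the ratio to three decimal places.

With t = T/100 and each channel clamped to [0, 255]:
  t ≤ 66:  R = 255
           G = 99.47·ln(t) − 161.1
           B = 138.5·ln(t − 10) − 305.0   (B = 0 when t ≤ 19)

1.299

At 2870 K (t = 28.7):
  G = 99.47·ln 28.7 − 161.1 = 99.47·3.3569 − 161.1 = 172.811.
At 4828 K (t = 48.28):
  G = 99.47·ln 48.28 − 161.1 = 99.47·3.8770 − 161.1 = 224.547.
Gain = 224.547 / 172.811 = 1.2994 → 1.299.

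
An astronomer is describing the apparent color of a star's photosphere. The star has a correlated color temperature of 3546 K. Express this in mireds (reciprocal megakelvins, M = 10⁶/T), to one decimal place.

282.0 mireds

M = 10⁶ / 3546 = 282.008 → 282.0 mireds.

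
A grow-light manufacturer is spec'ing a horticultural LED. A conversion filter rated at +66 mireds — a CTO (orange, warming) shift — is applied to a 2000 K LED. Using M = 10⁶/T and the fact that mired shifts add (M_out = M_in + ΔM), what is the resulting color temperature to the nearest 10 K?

1770 K

M_in = 10⁶/2000 = 500.00 mireds.
M_out = 500.00 + (+66) = 566.00 mireds.
T_out = 10⁶/566.00 = 1766.8 K → 1770 K.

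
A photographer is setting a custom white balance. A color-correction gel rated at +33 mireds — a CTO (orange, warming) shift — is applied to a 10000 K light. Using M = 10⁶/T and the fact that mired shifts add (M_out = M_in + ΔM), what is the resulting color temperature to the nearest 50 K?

M_in = 10⁶/10000 = 100.00 mireds.
M_out = 100.00 + (+33) = 133.00 mireds.
T_out = 10⁶/133.00 = 7518.8 K → 7500 K.

7500 K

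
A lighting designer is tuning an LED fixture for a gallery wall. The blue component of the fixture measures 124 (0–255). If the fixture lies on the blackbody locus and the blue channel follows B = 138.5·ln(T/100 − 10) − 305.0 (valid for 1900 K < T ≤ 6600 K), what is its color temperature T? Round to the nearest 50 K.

ln(t − 10) = (124 + 305.0) / 138.5 = 3.0975.
t − 10 = e^3.0975 = 22.142, so t = 32.142.
T = 100·t = 3214 K → 3200 K to the nearest 50 K.

3200 K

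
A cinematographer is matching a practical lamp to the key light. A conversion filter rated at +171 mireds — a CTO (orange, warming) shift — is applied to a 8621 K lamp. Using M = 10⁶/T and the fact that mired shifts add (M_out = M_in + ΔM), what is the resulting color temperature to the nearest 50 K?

3500 K

M_in = 10⁶/8621 = 116.00 mireds.
M_out = 116.00 + (+171) = 287.00 mireds.
T_out = 10⁶/287.00 = 3484.4 K → 3500 K.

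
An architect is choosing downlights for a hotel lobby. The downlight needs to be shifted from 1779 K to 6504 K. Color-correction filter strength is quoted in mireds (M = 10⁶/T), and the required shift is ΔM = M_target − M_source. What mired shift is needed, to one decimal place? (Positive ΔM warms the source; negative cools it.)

-408.4 mireds

M_source = 10⁶/1779 = 562.114; M_target = 10⁶/6504 = 153.752.
ΔM = 153.752 − 562.114 = -408.362 → -408.4 mireds, a cooling shift.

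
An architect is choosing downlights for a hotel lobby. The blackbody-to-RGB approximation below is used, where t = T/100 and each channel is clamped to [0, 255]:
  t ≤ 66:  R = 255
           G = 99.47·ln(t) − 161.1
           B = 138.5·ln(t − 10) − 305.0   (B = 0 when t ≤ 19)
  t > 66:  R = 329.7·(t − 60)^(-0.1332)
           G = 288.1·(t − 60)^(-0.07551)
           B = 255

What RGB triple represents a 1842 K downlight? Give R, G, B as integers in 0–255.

t = 1842/100 = 18.42; the t ≤ 66 branch applies.
R = 255 by definition for t ≤ 66.
G = 99.47·ln 18.42 − 161.1 = 99.47·2.9134 − 161.1 = 128.700.
t = 18.42 ≤ 19, so B = 0.
Rounded: (255, 129, 0).

R=255, G=129, B=0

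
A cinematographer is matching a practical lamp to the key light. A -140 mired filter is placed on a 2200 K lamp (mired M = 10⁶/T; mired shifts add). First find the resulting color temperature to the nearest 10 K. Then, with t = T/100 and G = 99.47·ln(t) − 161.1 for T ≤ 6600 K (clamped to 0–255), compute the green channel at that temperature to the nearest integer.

183

M_in = 10⁶/2200 = 454.55; M_out = 454.55 + (-140) = 314.55.
T_out = 10⁶/314.55 = 3179.2 K → 3180 K; t = 31.8.
G = 99.47·ln 31.8 − 161.1 = 99.47·3.4595 − 161.1 = 183.013.
Rounded: 183.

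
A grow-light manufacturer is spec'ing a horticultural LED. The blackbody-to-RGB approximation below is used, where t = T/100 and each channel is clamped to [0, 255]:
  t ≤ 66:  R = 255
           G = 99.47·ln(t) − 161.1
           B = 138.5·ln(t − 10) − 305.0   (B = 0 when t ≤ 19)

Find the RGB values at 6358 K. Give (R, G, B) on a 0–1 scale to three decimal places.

(1.000, 0.988, 0.966)

t = 6358/100 = 63.58; the t ≤ 66 branch applies.
R = 255 by definition for t ≤ 66.
G = 99.47·ln 63.58 − 161.1 = 99.47·4.1523 − 161.1 = 251.929.
B = 138.5·ln(63.58 − 10) − 305.0 = 138.5·ln 53.58 − 305.0 = 138.5·3.9812 − 305.0 = 246.393.
Dividing each by 255: (1.0000, 0.9880, 0.9662) → (1.000, 0.988, 0.966).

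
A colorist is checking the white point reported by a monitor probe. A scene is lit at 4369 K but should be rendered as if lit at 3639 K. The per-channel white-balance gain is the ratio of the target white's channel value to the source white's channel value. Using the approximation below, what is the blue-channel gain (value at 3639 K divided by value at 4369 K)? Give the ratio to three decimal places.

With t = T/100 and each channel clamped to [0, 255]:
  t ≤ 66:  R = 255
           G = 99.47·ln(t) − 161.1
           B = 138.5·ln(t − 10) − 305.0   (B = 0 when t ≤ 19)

0.814

At 4369 K (t = 43.69):
  B = 138.5·ln(43.69 − 10) − 305.0 = 138.5·ln 33.69 − 305.0 = 138.5·3.5172 − 305.0 = 182.132.
At 3639 K (t = 36.39):
  B = 138.5·ln(36.39 − 10) − 305.0 = 138.5·ln 26.39 − 305.0 = 138.5·3.2730 − 305.0 = 148.308.
Gain = 148.308 / 182.132 = 0.8143 → 0.814.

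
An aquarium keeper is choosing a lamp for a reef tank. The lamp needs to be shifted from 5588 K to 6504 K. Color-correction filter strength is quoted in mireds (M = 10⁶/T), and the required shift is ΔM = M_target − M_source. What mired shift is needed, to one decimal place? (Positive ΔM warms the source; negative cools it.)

-25.2 mireds

M_source = 10⁶/5588 = 178.955; M_target = 10⁶/6504 = 153.752.
ΔM = 153.752 − 178.955 = -25.203 → -25.2 mireds, a cooling shift.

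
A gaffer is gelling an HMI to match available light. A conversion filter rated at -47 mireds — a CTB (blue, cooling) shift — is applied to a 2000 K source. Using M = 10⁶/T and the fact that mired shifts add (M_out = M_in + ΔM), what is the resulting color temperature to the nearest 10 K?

M_in = 10⁶/2000 = 500.00 mireds.
M_out = 500.00 + (-47) = 453.00 mireds.
T_out = 10⁶/453.00 = 2207.5 K → 2210 K.

2210 K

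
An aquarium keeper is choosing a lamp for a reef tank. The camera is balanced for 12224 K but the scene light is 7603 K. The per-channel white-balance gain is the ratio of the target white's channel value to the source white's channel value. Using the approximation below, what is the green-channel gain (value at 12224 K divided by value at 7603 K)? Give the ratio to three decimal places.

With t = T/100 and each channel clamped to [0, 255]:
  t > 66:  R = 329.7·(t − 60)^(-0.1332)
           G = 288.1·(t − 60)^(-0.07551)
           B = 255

At 7603 K (t = 76.03):
  G = 288.1·(76.03 − 60)^(-0.07551) = 288.1·16.03^(-0.07551) = 288.1·0.81099 = 233.646.
At 12224 K (t = 122.24):
  G = 288.1·(122.24 − 60)^(-0.07551) = 288.1·62.24^(-0.07551) = 288.1·0.73203 = 210.898.
Gain = 210.898 / 233.646 = 0.9026 → 0.903.

0.903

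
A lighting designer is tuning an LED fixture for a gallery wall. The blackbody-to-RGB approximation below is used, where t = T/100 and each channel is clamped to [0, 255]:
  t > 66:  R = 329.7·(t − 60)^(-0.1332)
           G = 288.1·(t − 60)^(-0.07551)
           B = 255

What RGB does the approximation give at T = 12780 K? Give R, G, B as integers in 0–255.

t = 12780/100 = 127.8; the t > 66 branch applies.
R = 329.7·(127.8 − 60)^(-0.1332) = 329.7·67.8^(-0.1332) = 329.7·0.57027 = 188.018.
G = 288.1·(127.8 − 60)^(-0.07551) = 288.1·67.8^(-0.07551) = 288.1·0.72732 = 209.540.
B = 255 by definition for t > 66.
Rounded: (188, 210, 255).

R=188, G=210, B=255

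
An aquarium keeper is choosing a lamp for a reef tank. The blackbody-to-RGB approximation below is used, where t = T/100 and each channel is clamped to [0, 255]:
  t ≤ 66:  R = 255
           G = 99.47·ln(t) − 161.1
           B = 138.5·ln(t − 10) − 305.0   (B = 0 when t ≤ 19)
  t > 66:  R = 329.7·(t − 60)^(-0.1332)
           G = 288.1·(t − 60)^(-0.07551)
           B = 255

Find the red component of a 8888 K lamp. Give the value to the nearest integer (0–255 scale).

t = 8888/100 = 88.88; the t > 66 branch applies.
R = 329.7·(88.88 − 60)^(-0.1332) = 329.7·28.88^(-0.1332) = 329.7·0.63892 = 210.653.
Rounded: 211.

211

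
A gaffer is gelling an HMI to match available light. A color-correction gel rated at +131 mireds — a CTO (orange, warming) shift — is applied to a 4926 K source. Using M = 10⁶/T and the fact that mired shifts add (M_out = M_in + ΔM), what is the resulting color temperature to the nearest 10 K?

2990 K

M_in = 10⁶/4926 = 203.00 mireds.
M_out = 203.00 + (+131) = 334.00 mireds.
T_out = 10⁶/334.00 = 2994.0 K → 2990 K.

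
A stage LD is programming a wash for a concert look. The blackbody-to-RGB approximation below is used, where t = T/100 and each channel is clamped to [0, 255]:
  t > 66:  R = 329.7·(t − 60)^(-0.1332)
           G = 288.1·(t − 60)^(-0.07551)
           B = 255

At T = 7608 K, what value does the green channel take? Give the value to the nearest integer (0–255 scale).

t = 7608/100 = 76.08; the t > 66 branch applies.
G = 288.1·(76.08 − 60)^(-0.07551) = 288.1·16.08^(-0.07551) = 288.1·0.81080 = 233.591.
Rounded: 234.

234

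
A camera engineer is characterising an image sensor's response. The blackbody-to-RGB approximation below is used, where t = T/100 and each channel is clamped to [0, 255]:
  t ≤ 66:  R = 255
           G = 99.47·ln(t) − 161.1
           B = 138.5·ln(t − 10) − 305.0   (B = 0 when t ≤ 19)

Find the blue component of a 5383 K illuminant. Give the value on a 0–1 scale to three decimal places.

t = 5383/100 = 53.83; the t ≤ 66 branch applies.
B = 138.5·ln(53.83 − 10) − 305.0 = 138.5·ln 43.83 − 305.0 = 138.5·3.7803 − 305.0 = 218.574.
On a 0–1 scale: 218.574/255 = 0.8572 → 0.857.

0.857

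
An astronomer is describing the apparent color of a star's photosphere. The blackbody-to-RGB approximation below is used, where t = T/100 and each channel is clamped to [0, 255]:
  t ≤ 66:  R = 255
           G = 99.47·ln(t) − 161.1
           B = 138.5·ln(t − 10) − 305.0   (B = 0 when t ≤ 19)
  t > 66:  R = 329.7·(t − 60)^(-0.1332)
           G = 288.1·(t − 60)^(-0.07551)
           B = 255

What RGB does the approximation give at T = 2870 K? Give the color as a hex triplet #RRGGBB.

#FFAD65

t = 2870/100 = 28.7; the t ≤ 66 branch applies.
R = 255 by definition for t ≤ 66.
G = 99.47·ln 28.7 − 161.1 = 99.47·3.3569 − 161.1 = 172.811.
B = 138.5·ln(28.7 − 10) − 305.0 = 138.5·ln 18.7 − 305.0 = 138.5·2.9285 − 305.0 = 100.601.
Rounded: (255, 173, 101).
In hex: #FFAD65.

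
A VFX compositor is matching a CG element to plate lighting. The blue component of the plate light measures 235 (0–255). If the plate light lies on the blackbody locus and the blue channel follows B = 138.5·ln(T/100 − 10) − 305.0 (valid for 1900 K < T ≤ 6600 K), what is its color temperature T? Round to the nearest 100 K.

ln(t − 10) = (235 + 305.0) / 138.5 = 3.8989.
t − 10 = e^3.8989 = 49.349, so t = 59.349.
T = 100·t = 5935 K → 5900 K to the nearest 100 K.

5900 K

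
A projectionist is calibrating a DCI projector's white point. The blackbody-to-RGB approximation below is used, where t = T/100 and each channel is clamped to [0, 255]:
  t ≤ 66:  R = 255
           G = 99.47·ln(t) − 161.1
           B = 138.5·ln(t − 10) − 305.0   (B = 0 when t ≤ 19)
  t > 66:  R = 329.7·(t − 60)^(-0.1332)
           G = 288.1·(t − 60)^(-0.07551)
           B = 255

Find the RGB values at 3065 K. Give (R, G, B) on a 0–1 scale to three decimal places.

(1.000, 0.703, 0.448)

t = 3065/100 = 30.65; the t ≤ 66 branch applies.
R = 255 by definition for t ≤ 66.
G = 99.47·ln 30.65 − 161.1 = 99.47·3.4226 − 161.1 = 179.349.
B = 138.5·ln(30.65 − 10) − 305.0 = 138.5·ln 20.65 − 305.0 = 138.5·3.0277 − 305.0 = 114.339.
Dividing each by 255: (1.0000, 0.7033, 0.4484) → (1.000, 0.703, 0.448).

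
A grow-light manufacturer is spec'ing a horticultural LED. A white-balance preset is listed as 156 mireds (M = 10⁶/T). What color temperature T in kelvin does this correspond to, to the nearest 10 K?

T = 10⁶ / 156 = 6410.26 K → 6410 K.

6410 K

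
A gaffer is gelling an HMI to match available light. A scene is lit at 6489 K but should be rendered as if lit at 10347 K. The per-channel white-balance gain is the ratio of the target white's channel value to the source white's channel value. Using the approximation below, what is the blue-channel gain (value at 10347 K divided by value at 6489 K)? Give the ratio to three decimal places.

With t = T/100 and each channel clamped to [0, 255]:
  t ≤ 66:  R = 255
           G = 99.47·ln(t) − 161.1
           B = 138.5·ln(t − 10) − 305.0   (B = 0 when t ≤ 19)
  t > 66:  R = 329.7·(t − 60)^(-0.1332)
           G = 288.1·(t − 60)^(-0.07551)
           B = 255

1.021

At 6489 K (t = 64.89):
  B = 138.5·ln(64.89 − 10) − 305.0 = 138.5·ln 54.89 − 305.0 = 138.5·4.0053 − 305.0 = 249.738.
At 10347 K (t = 103.47):
  B = 255 by definition for t > 66.
Gain = 255.000 / 249.738 = 1.0211 → 1.021.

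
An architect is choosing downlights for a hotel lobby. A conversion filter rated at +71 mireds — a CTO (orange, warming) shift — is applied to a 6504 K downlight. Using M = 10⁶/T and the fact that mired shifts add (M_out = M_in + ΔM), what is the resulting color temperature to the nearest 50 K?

4450 K

M_in = 10⁶/6504 = 153.75 mireds.
M_out = 153.75 + (+71) = 224.75 mireds.
T_out = 10⁶/224.75 = 4449.4 K → 4450 K.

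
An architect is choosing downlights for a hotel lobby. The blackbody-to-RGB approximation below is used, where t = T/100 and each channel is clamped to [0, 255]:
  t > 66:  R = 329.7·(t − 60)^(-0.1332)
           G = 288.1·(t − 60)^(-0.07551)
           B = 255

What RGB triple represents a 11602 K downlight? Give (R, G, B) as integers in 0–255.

(193, 213, 255)

t = 11602/100 = 116.02; the t > 66 branch applies.
R = 329.7·(116.02 − 60)^(-0.1332) = 329.7·56.02^(-0.1332) = 329.7·0.58495 = 192.859.
G = 288.1·(116.02 − 60)^(-0.07551) = 288.1·56.02^(-0.07551) = 288.1·0.73787 = 212.582.
B = 255 by definition for t > 66.
Rounded: (193, 213, 255).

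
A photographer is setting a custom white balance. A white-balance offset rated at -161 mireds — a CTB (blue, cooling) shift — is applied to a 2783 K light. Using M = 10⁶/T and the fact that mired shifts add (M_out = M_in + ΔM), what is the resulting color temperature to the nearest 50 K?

5050 K

M_in = 10⁶/2783 = 359.32 mireds.
M_out = 359.32 + (-161) = 198.32 mireds.
T_out = 10⁶/198.32 = 5042.2 K → 5050 K.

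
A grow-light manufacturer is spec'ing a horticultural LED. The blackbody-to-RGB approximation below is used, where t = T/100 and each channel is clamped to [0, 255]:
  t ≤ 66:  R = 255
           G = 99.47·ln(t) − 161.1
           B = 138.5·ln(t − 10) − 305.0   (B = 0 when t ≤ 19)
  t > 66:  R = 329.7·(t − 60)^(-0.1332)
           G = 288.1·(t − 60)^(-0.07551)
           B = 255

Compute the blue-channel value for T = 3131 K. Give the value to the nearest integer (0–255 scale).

119

t = 3131/100 = 31.31; the t ≤ 66 branch applies.
B = 138.5·ln(31.31 − 10) − 305.0 = 138.5·ln 21.31 − 305.0 = 138.5·3.0592 − 305.0 = 118.696.
Rounded: 119.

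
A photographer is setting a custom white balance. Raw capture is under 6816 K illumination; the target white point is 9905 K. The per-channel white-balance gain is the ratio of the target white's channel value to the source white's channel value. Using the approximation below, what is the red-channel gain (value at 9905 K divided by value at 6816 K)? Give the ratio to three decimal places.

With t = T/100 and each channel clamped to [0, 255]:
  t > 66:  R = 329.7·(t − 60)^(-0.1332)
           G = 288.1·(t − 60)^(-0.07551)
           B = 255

At 6816 K (t = 68.16):
  R = 329.7·(68.16 − 60)^(-0.1332) = 329.7·8.16^(-0.1332) = 329.7·0.75607 = 249.277.
At 9905 K (t = 99.05):
  R = 329.7·(99.05 − 60)^(-0.1332) = 329.7·39.05^(-0.1332) = 329.7·0.61376 = 202.356.
Gain = 202.356 / 249.277 = 0.8118 → 0.812.

0.812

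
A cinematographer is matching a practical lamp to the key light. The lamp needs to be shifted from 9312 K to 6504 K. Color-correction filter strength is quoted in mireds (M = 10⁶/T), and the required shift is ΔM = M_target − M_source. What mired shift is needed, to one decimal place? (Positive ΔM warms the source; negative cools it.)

+46.4 mireds

M_source = 10⁶/9312 = 107.388; M_target = 10⁶/6504 = 153.752.
ΔM = 153.752 − 107.388 = 46.363 → +46.4 mireds, a warming shift.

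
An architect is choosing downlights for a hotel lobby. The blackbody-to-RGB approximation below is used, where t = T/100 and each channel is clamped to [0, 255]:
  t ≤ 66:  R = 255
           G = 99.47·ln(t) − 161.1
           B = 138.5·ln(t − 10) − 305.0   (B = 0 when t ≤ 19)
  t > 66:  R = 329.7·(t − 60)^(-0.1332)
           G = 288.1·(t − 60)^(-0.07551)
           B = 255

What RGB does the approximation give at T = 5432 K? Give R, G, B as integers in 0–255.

R=255, G=236, B=220

t = 5432/100 = 54.32; the t ≤ 66 branch applies.
R = 255 by definition for t ≤ 66.
G = 99.47·ln 54.32 − 161.1 = 99.47·3.9949 − 161.1 = 236.272.
B = 138.5·ln(54.32 − 10) − 305.0 = 138.5·ln 44.32 − 305.0 = 138.5·3.7914 − 305.0 = 220.114.
Rounded: (255, 236, 220).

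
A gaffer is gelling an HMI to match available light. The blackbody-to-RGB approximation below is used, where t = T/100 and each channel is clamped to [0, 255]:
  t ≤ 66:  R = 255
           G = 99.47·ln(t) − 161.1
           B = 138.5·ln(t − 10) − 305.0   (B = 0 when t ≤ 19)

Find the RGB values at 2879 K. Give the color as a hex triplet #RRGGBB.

#FFAD65

t = 2879/100 = 28.79; the t ≤ 66 branch applies.
R = 255 by definition for t ≤ 66.
G = 99.47·ln 28.79 − 161.1 = 99.47·3.3600 − 161.1 = 173.122.
B = 138.5·ln(28.79 − 10) − 305.0 = 138.5·ln 18.79 − 305.0 = 138.5·2.9333 − 305.0 = 101.265.
Rounded: (255, 173, 101).
In hex: #FFAD65.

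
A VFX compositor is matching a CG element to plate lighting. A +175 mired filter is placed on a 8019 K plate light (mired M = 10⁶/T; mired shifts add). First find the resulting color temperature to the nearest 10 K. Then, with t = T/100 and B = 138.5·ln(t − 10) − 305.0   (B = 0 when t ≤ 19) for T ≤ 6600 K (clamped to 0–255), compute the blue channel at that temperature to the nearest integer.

M_in = 10⁶/8019 = 124.70; M_out = 124.70 + (+175) = 299.70.
T_out = 10⁶/299.70 = 3336.6 K → 3340 K; t = 33.4.
B = 138.5·ln(33.4 − 10) − 305.0 = 138.5·ln 23.4 − 305.0 = 138.5·3.1527 − 305.0 = 131.654.
Rounded: 132.

132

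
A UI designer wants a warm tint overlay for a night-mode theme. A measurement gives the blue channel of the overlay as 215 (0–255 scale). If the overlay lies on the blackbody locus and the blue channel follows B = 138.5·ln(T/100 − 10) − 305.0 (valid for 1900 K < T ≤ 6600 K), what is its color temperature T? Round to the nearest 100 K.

5300 K

ln(t − 10) = (215 + 305.0) / 138.5 = 3.7545.
t − 10 = e^3.7545 = 42.713, so t = 52.713.
T = 100·t = 5271 K → 5300 K to the nearest 100 K.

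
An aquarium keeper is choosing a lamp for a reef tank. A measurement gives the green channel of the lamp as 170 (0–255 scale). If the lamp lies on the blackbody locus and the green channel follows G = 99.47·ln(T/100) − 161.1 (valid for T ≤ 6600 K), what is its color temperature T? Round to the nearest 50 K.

ln t = (170 + 161.1) / 99.47 = 3.3286.
t = e^3.3286 = 27.900.
T = 100·t = 2790 K → 2800 K to the nearest 50 K.

2800 K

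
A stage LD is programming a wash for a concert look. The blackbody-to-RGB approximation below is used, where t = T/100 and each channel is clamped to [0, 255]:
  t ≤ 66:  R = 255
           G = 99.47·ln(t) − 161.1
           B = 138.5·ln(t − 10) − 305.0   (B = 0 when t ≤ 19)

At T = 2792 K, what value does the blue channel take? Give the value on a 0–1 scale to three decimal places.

0.371

t = 2792/100 = 27.92; the t ≤ 66 branch applies.
B = 138.5·ln(27.92 − 10) − 305.0 = 138.5·ln 17.92 − 305.0 = 138.5·2.8859 − 305.0 = 94.700.
On a 0–1 scale: 94.700/255 = 0.3714 → 0.371.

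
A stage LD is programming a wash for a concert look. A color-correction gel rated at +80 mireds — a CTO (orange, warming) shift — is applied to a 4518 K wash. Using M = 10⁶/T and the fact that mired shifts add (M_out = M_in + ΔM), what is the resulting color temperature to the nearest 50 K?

3300 K

M_in = 10⁶/4518 = 221.34 mireds.
M_out = 221.34 + (+80) = 301.34 mireds.
T_out = 10⁶/301.34 = 3318.5 K → 3300 K.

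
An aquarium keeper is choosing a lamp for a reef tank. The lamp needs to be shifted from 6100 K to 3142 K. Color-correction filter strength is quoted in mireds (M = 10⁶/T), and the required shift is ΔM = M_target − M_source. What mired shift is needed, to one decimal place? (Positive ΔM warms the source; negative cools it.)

M_source = 10⁶/6100 = 163.934; M_target = 10⁶/3142 = 318.269.
ΔM = 318.269 − 163.934 = 154.334 → +154.3 mireds, a warming shift.

+154.3 mireds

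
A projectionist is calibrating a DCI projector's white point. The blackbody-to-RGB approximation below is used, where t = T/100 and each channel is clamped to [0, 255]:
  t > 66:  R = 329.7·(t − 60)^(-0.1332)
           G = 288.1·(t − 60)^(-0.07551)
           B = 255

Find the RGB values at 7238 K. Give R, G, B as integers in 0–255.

R=236, G=238, B=255

t = 7238/100 = 72.38; the t > 66 branch applies.
R = 329.7·(72.38 − 60)^(-0.1332) = 329.7·12.38^(-0.1332) = 329.7·0.71524 = 235.813.
G = 288.1·(72.38 − 60)^(-0.07551) = 288.1·12.38^(-0.07551) = 288.1·0.82697 = 238.249.
B = 255 by definition for t > 66.
Rounded: (236, 238, 255).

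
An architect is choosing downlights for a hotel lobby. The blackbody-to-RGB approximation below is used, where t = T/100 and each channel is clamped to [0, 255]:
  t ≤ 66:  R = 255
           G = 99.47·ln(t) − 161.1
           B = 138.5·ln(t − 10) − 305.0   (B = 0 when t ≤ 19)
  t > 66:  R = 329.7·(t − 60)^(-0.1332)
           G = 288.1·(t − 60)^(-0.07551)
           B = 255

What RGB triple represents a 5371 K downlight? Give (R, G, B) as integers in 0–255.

(255, 235, 218)

t = 5371/100 = 53.71; the t ≤ 66 branch applies.
R = 255 by definition for t ≤ 66.
G = 99.47·ln 53.71 − 161.1 = 99.47·3.9836 − 161.1 = 235.149.
B = 138.5·ln(53.71 − 10) − 305.0 = 138.5·ln 43.71 − 305.0 = 138.5·3.7776 − 305.0 = 218.194.
Rounded: (255, 235, 218).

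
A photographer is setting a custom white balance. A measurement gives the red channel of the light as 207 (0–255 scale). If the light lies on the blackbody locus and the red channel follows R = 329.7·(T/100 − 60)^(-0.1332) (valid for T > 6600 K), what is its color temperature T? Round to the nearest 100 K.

(t − 60)^(-0.1332) = 207/329.7 = 0.62784.
t − 60 = 0.62784^(1/-0.1332) = 0.62784^(-7.508) = 32.933, so t = 92.933.
T = 100·t = 9293 K → 9300 K to the nearest 100 K.

9300 K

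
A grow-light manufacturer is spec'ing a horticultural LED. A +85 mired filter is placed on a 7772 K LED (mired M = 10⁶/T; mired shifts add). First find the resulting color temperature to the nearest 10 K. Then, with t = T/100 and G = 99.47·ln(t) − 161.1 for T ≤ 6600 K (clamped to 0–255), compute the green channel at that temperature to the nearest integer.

M_in = 10⁶/7772 = 128.67; M_out = 128.67 + (+85) = 213.67.
T_out = 10⁶/213.67 = 4680.2 K → 4680 K; t = 46.8.
G = 99.47·ln 46.8 − 161.1 = 99.47·3.8459 − 161.1 = 221.450.
Rounded: 221.

221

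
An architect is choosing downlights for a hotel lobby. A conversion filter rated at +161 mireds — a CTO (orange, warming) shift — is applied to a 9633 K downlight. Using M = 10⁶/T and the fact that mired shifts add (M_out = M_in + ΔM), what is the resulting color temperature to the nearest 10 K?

3780 K

M_in = 10⁶/9633 = 103.81 mireds.
M_out = 103.81 + (+161) = 264.81 mireds.
T_out = 10⁶/264.81 = 3776.3 K → 3780 K.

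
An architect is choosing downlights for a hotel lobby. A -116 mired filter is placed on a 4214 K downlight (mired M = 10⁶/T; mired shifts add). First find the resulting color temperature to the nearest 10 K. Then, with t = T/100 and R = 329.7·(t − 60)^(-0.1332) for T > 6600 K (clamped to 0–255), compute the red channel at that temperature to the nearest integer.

M_in = 10⁶/4214 = 237.30; M_out = 237.30 + (-116) = 121.30.
T_out = 10⁶/121.30 = 8243.7 K → 8240 K; t = 82.4.
R = 329.7·(82.4 − 60)^(-0.1332) = 329.7·22.4^(-0.1332) = 329.7·0.66092 = 217.904.
Rounded: 218.

218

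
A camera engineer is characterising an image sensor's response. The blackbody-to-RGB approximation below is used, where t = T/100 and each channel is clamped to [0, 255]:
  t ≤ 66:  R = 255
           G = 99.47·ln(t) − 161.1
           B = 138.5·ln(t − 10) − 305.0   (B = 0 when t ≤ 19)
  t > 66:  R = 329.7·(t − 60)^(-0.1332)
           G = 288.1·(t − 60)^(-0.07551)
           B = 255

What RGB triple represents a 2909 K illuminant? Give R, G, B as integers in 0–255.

t = 2909/100 = 29.09; the t ≤ 66 branch applies.
R = 255 by definition for t ≤ 66.
G = 99.47·ln 29.09 − 161.1 = 99.47·3.3704 − 161.1 = 174.153.
B = 138.5·ln(29.09 − 10) − 305.0 = 138.5·ln 19.09 − 305.0 = 138.5·2.9492 − 305.0 = 103.459.
Rounded: (255, 174, 103).

R=255, G=174, B=103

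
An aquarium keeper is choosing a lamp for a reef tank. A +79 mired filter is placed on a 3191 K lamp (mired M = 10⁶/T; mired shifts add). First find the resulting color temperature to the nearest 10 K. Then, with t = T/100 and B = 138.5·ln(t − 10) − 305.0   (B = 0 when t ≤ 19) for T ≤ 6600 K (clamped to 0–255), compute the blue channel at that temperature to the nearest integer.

M_in = 10⁶/3191 = 313.38; M_out = 313.38 + (+79) = 392.38.
T_out = 10⁶/392.38 = 2548.5 K → 2550 K; t = 25.5.
B = 138.5·ln(25.5 − 10) − 305.0 = 138.5·ln 15.5 − 305.0 = 138.5·2.7408 − 305.0 = 74.606.
Rounded: 75.

75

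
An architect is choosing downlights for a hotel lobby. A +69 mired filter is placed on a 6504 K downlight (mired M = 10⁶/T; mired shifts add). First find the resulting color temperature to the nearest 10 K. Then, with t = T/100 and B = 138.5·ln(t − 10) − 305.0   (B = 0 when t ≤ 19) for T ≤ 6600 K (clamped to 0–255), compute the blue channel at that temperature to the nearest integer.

M_in = 10⁶/6504 = 153.75; M_out = 153.75 + (+69) = 222.75.
T_out = 10⁶/222.75 = 4489.3 K → 4490 K; t = 44.9.
B = 138.5·ln(44.9 − 10) − 305.0 = 138.5·ln 34.9 − 305.0 = 138.5·3.5525 − 305.0 = 187.019.
Rounded: 187.

187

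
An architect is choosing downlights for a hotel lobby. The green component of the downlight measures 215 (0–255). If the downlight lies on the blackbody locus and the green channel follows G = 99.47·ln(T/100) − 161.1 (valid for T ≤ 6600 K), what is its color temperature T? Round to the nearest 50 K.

ln t = (215 + 161.1) / 99.47 = 3.7810.
t = e^3.7810 = 43.862.
T = 100·t = 4386 K → 4400 K to the nearest 50 K.

4400 K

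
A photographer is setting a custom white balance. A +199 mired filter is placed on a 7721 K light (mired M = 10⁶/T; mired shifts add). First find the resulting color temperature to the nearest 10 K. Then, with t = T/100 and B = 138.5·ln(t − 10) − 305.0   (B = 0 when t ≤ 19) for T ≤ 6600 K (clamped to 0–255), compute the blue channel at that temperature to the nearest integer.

113

M_in = 10⁶/7721 = 129.52; M_out = 129.52 + (+199) = 328.52.
T_out = 10⁶/328.52 = 3044.0 K → 3040 K; t = 30.4.
B = 138.5·ln(30.4 − 10) − 305.0 = 138.5·ln 20.4 − 305.0 = 138.5·3.0155 − 305.0 = 112.652.
Rounded: 113.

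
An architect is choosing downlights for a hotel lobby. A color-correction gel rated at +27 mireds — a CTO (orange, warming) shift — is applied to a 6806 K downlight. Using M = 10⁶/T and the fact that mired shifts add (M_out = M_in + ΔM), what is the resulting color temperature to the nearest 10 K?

5750 K

M_in = 10⁶/6806 = 146.93 mireds.
M_out = 146.93 + (+27) = 173.93 mireds.
T_out = 10⁶/173.93 = 5749.5 K → 5750 K.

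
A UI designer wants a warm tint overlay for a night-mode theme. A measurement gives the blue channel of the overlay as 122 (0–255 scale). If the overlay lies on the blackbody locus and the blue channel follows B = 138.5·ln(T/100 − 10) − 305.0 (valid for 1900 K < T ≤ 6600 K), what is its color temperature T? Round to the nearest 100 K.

ln(t − 10) = (122 + 305.0) / 138.5 = 3.0830.
t − 10 = e^3.0830 = 21.824, so t = 31.824.
T = 100·t = 3182 K → 3200 K to the nearest 100 K.

3200 K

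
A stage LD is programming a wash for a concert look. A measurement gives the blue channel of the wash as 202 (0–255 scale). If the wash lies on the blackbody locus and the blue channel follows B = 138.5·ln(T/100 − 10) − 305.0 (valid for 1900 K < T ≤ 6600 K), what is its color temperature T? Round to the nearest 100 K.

ln(t − 10) = (202 + 305.0) / 138.5 = 3.6606.
t − 10 = e^3.6606 = 38.887, so t = 48.887.
T = 100·t = 4889 K → 4900 K to the nearest 100 K.

4900 K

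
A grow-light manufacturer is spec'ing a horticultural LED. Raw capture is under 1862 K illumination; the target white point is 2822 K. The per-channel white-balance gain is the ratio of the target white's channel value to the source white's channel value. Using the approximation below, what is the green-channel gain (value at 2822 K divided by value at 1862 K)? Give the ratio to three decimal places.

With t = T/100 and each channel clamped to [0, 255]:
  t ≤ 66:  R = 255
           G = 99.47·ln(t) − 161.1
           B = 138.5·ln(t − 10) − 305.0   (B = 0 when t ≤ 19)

1.319

At 1862 K (t = 18.62):
  G = 99.47·ln 18.62 − 161.1 = 99.47·2.9242 − 161.1 = 129.774.
At 2822 K (t = 28.22):
  G = 99.47·ln 28.22 − 161.1 = 99.47·3.3400 − 161.1 = 171.133.
Gain = 171.133 / 129.774 = 1.3187 → 1.319.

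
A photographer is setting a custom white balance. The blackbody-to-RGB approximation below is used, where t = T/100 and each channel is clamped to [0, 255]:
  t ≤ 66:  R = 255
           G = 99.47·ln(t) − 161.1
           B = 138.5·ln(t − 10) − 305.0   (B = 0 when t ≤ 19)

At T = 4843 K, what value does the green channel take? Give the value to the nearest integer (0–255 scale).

225

t = 4843/100 = 48.43; the t ≤ 66 branch applies.
G = 99.47·ln 48.43 − 161.1 = 99.47·3.8801 − 161.1 = 224.855.
Rounded: 225.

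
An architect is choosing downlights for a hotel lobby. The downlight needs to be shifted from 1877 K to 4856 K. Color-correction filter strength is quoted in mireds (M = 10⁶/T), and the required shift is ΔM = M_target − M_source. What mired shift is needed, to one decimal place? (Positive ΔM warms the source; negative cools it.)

M_source = 10⁶/1877 = 532.765; M_target = 10⁶/4856 = 205.931.
ΔM = 205.931 − 532.765 = -326.834 → -326.8 mireds, a cooling shift.

-326.8 mireds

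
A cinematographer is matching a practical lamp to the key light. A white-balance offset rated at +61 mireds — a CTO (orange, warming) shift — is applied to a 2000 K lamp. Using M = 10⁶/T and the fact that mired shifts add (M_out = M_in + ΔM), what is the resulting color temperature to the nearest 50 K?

1800 K

M_in = 10⁶/2000 = 500.00 mireds.
M_out = 500.00 + (+61) = 561.00 mireds.
T_out = 10⁶/561.00 = 1782.5 K → 1800 K.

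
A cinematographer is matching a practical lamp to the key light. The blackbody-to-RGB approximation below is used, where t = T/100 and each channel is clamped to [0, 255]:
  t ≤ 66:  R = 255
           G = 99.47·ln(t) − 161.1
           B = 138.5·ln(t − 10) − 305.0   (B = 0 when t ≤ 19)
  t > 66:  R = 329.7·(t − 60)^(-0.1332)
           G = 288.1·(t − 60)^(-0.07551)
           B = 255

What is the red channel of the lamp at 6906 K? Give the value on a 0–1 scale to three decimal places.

t = 6906/100 = 69.06; the t > 66 branch applies.
R = 329.7·(69.06 − 60)^(-0.1332) = 329.7·9.06^(-0.1332) = 329.7·0.74561 = 245.827.
On a 0–1 scale: 245.827/255 = 0.9640 → 0.964.

0.964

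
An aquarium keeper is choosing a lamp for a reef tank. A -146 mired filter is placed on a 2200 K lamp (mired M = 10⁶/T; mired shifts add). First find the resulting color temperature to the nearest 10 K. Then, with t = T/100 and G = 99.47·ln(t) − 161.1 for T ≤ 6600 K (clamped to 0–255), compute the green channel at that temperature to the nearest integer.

M_in = 10⁶/2200 = 454.55; M_out = 454.55 + (-146) = 308.55.
T_out = 10⁶/308.55 = 3241.0 K → 3240 K; t = 32.4.
G = 99.47·ln 32.4 − 161.1 = 99.47·3.4782 − 161.1 = 184.872.
Rounded: 185.

185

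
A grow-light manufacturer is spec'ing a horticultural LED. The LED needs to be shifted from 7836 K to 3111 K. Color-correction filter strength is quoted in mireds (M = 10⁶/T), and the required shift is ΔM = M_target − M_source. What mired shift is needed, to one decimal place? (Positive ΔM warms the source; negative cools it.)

M_source = 10⁶/7836 = 127.616; M_target = 10⁶/3111 = 321.440.
ΔM = 321.440 − 127.616 = 193.824 → +193.8 mireds, a warming shift.

+193.8 mireds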